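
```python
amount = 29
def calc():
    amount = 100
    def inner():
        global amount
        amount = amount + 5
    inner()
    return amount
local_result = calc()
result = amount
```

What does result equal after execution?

Step 1: Global amount = 29. calc() creates local amount = 100.
Step 2: inner() declares global amount and adds 5: global amount = 29 + 5 = 34.
Step 3: calc() returns its local amount = 100 (unaffected by inner).
Step 4: result = global amount = 34

The answer is 34.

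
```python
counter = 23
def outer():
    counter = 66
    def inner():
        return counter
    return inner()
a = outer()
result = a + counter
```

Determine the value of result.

Step 1: outer() has local counter = 66. inner() reads from enclosing.
Step 2: outer() returns 66. Global counter = 23 unchanged.
Step 3: result = 66 + 23 = 89

The answer is 89.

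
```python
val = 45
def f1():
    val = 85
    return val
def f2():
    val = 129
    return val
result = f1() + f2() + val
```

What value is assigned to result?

Step 1: Each function shadows global val with its own local.
Step 2: f1() returns 85, f2() returns 129.
Step 3: Global val = 45 is unchanged. result = 85 + 129 + 45 = 259

The answer is 259.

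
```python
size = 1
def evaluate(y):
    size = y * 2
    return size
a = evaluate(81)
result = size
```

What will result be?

Step 1: Global size = 1.
Step 2: evaluate(81) creates local size = 81 * 2 = 162.
Step 3: Global size unchanged because no global keyword. result = 1

The answer is 1.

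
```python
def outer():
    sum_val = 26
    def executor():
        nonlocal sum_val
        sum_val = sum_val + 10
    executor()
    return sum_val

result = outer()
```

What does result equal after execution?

Step 1: outer() sets sum_val = 26.
Step 2: executor() uses nonlocal to modify sum_val in outer's scope: sum_val = 26 + 10 = 36.
Step 3: outer() returns the modified sum_val = 36

The answer is 36.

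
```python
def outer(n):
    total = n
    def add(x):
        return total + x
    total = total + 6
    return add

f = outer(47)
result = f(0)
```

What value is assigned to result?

Step 1: outer(47) sets total = 47, then total = 47 + 6 = 53.
Step 2: Closures capture by reference, so add sees total = 53.
Step 3: f(0) returns 53 + 0 = 53

The answer is 53.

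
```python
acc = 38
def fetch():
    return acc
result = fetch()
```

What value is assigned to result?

Step 1: acc = 38 is defined in the global scope.
Step 2: fetch() looks up acc. No local acc exists, so Python checks the global scope via LEGB rule and finds acc = 38.
Step 3: result = 38

The answer is 38.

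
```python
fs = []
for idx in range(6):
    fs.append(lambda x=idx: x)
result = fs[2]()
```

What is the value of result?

Step 1: Default argument x=idx captures idx's value at each iteration.
Step 2: fs[2] captured x = 2 when idx was 2.
Step 3: result = 2

The answer is 2.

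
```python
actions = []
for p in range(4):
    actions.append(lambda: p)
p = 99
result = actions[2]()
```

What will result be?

Step 1: Lambdas capture the variable p by reference, not by value.
Step 2: After the loop, p is reassigned to 99.
Step 3: actions[2]() looks up the current p = 99. result = 99

The answer is 99.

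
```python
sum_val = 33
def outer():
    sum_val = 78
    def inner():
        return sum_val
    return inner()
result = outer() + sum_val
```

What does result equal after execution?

Step 1: Global sum_val = 33. outer() shadows with sum_val = 78.
Step 2: inner() returns enclosing sum_val = 78. outer() = 78.
Step 3: result = 78 + global sum_val (33) = 111

The answer is 111.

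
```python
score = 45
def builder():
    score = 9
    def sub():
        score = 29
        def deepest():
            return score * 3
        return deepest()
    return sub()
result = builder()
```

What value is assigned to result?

Step 1: deepest() looks up score through LEGB: not local, finds score = 29 in enclosing sub().
Step 2: Returns 29 * 3 = 87.
Step 3: result = 87

The answer is 87.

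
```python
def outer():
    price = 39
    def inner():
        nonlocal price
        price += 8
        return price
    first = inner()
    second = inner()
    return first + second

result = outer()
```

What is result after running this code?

Step 1: price starts at 39.
Step 2: First call: price = 39 + 8 = 47, returns 47.
Step 3: Second call: price = 47 + 8 = 55, returns 55.
Step 4: result = 47 + 55 = 102

The answer is 102.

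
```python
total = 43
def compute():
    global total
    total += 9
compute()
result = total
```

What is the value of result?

Step 1: total = 43 globally.
Step 2: compute() modifies global total: total += 9 = 52.
Step 3: result = 52

The answer is 52.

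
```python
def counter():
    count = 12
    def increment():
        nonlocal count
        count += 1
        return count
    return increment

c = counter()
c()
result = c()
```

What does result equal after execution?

Step 1: counter() creates closure with count = 12.
Step 2: Each c() call increments count via nonlocal. After 2 calls: 12 + 2 = 14.
Step 3: result = 14

The answer is 14.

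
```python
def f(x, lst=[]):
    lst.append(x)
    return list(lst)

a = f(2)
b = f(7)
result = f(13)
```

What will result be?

Step 1: Default list is shared. list() creates copies for return values.
Step 2: Internal list grows: [2] -> [2, 7] -> [2, 7, 13].
Step 3: result = [2, 7, 13]

The answer is [2, 7, 13].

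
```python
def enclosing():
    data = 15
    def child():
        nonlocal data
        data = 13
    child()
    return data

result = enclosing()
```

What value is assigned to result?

Step 1: enclosing() sets data = 15.
Step 2: child() uses nonlocal to reassign data = 13.
Step 3: result = 13

The answer is 13.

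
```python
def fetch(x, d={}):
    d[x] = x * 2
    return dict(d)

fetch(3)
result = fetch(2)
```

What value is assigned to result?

Step 1: Mutable default dict is shared across calls.
Step 2: First call adds 3: 6. Second call adds 2: 4.
Step 3: result = {3: 6, 2: 4}

The answer is {3: 6, 2: 4}.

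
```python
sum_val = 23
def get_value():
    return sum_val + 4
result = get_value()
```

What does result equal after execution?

Step 1: sum_val = 23 is defined globally.
Step 2: get_value() looks up sum_val from global scope = 23, then computes 23 + 4 = 27.
Step 3: result = 27

The answer is 27.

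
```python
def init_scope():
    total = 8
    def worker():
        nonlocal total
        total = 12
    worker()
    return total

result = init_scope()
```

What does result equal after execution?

Step 1: init_scope() sets total = 8.
Step 2: worker() uses nonlocal to reassign total = 12.
Step 3: result = 12

The answer is 12.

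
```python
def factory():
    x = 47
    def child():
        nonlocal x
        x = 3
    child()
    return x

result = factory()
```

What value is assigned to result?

Step 1: factory() sets x = 47.
Step 2: child() uses nonlocal to reassign x = 3.
Step 3: result = 3

The answer is 3.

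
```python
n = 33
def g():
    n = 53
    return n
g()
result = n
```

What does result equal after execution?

Step 1: Global n = 33.
Step 2: g() creates local n = 53 (shadow, not modification).
Step 3: After g() returns, global n is unchanged. result = 33

The answer is 33.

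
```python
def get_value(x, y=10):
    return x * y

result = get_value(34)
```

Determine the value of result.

Step 1: get_value(34) uses default y = 10.
Step 2: Returns 34 * 10 = 340.
Step 3: result = 340

The answer is 340.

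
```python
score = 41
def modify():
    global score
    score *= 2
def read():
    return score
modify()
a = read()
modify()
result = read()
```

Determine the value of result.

Step 1: score = 41.
Step 2: First modify(): score = 41 * 2 = 82.
Step 3: Second modify(): score = 82 * 2 = 164.
Step 4: read() returns 164

The answer is 164.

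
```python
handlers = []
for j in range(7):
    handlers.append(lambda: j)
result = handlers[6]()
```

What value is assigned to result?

Step 1: The loop creates 7 lambdas, all referencing the same variable j.
Step 2: After the loop, j = 6 (final value).
Step 3: handlers[6]() looks up j at call time and finds 6. This is the late binding gotcha. result = 6

The answer is 6.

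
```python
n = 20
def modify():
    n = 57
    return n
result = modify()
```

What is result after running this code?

Step 1: Global n = 20.
Step 2: modify() creates local n = 57, shadowing the global.
Step 3: Returns local n = 57. result = 57

The answer is 57.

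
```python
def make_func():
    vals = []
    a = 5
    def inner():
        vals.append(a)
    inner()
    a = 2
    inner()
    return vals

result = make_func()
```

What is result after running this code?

Step 1: a = 5. inner() appends current a to vals.
Step 2: First inner(): appends 5. Then a = 2.
Step 3: Second inner(): appends 2 (closure sees updated a). result = [5, 2]

The answer is [5, 2].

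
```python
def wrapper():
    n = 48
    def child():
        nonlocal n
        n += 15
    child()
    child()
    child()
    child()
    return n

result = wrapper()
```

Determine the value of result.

Step 1: n starts at 48.
Step 2: child() is called 4 times, each adding 15.
Step 3: n = 48 + 15 * 4 = 108

The answer is 108.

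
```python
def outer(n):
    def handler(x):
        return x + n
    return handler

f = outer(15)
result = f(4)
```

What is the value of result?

Step 1: outer(15) creates a closure that captures n = 15.
Step 2: f(4) calls the closure with x = 4, returning 4 + 15 = 19.
Step 3: result = 19

The answer is 19.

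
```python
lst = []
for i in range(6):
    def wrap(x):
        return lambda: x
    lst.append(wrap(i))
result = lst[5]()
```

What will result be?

Step 1: wrap(i) creates a new scope capturing x = i at call time.
Step 2: lst[5] = wrap(5), so its lambda captures x = 5.
Step 3: result = 5 (closure factory fixes late binding)

The answer is 5.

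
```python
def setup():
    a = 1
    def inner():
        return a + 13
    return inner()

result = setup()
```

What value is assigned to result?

Step 1: setup() defines a = 1.
Step 2: inner() reads a = 1 from enclosing scope, returns 1 + 13 = 14.
Step 3: result = 14

The answer is 14.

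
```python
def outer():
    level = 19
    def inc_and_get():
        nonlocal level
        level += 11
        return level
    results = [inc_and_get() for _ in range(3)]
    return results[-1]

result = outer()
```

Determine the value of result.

Step 1: level = 19.
Step 2: Three calls to inc_and_get(), each adding 11.
Step 3: Last value = 19 + 11 * 3 = 52

The answer is 52.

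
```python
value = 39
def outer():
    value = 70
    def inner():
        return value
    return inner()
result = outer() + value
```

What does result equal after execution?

Step 1: Global value = 39. outer() shadows with value = 70.
Step 2: inner() returns enclosing value = 70. outer() = 70.
Step 3: result = 70 + global value (39) = 109

The answer is 109.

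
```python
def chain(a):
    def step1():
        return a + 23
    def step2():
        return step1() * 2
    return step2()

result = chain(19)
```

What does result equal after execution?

Step 1: chain(19) captures a = 19.
Step 2: step2() calls step1() which returns 19 + 23 = 42.
Step 3: step2() returns 42 * 2 = 84

The answer is 84.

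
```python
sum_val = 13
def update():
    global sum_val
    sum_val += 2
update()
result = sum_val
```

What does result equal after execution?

Step 1: sum_val = 13 globally.
Step 2: update() modifies global sum_val: sum_val += 2 = 15.
Step 3: result = 15

The answer is 15.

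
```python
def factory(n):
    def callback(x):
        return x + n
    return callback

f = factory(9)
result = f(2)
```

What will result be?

Step 1: factory(9) creates a closure that captures n = 9.
Step 2: f(2) calls the closure with x = 2, returning 2 + 9 = 11.
Step 3: result = 11

The answer is 11.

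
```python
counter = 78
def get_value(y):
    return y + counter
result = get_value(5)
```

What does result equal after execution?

Step 1: counter = 78 is defined globally.
Step 2: get_value(5) uses parameter y = 5 and looks up counter from global scope = 78.
Step 3: result = 5 + 78 = 83

The answer is 83.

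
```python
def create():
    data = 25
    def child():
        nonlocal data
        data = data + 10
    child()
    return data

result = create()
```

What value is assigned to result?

Step 1: create() sets data = 25.
Step 2: child() uses nonlocal to modify data in create's scope: data = 25 + 10 = 35.
Step 3: create() returns the modified data = 35

The answer is 35.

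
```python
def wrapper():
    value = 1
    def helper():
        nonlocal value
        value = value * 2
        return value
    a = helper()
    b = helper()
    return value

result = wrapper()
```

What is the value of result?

Step 1: value starts at 1.
Step 2: First helper(): value = 1 * 2 = 2.
Step 3: Second helper(): value = 2 * 2 = 4.
Step 4: result = 4

The answer is 4.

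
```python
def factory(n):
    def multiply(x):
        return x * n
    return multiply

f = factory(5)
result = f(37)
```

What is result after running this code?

Step 1: factory(5) returns multiply closure with n = 5.
Step 2: f(37) computes 37 * 5 = 185.
Step 3: result = 185

The answer is 185.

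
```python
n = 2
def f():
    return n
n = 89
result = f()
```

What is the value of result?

Step 1: n is first set to 2, then reassigned to 89.
Step 2: f() is called after the reassignment, so it looks up the current global n = 89.
Step 3: result = 89

The answer is 89.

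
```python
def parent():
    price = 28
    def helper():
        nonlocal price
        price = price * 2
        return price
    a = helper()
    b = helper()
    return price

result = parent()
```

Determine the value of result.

Step 1: price starts at 28.
Step 2: First helper(): price = 28 * 2 = 56.
Step 3: Second helper(): price = 56 * 2 = 112.
Step 4: result = 112

The answer is 112.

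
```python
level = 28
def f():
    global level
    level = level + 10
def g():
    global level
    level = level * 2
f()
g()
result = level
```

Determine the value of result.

Step 1: level = 28.
Step 2: f() adds 10: level = 28 + 10 = 38.
Step 3: g() doubles: level = 38 * 2 = 76.
Step 4: result = 76

The answer is 76.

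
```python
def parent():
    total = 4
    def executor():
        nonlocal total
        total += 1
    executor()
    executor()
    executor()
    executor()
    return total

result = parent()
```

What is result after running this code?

Step 1: total starts at 4.
Step 2: executor() is called 4 times, each adding 1.
Step 3: total = 4 + 1 * 4 = 8

The answer is 8.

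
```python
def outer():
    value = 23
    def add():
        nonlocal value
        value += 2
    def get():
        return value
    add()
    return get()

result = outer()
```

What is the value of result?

Step 1: value = 23. add() modifies it via nonlocal, get() reads it.
Step 2: add() makes value = 23 + 2 = 25.
Step 3: get() returns 25. result = 25

The answer is 25.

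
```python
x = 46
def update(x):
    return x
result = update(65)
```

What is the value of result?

Step 1: Global x = 46.
Step 2: update(65) takes parameter x = 65, which shadows the global.
Step 3: result = 65

The answer is 65.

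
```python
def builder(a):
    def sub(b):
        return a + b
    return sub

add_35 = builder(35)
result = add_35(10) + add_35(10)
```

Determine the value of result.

Step 1: add_35 captures a = 35.
Step 2: add_35(10) = 35 + 10 = 45, called twice.
Step 3: result = 45 + 45 = 90

The answer is 90.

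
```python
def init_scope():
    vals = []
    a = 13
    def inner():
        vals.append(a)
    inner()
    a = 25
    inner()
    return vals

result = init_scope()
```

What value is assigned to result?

Step 1: a = 13. inner() appends current a to vals.
Step 2: First inner(): appends 13. Then a = 25.
Step 3: Second inner(): appends 25 (closure sees updated a). result = [13, 25]

The answer is [13, 25].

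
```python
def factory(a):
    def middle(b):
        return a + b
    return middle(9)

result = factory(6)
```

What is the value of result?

Step 1: factory(6) passes a = 6.
Step 2: middle(9) has b = 9, reads a = 6 from enclosing.
Step 3: result = 6 + 9 = 15

The answer is 15.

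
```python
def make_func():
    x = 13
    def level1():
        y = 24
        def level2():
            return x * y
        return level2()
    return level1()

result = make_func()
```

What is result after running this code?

Step 1: x = 13 in make_func. y = 24 in level1.
Step 2: level2() reads x = 13 and y = 24 from enclosing scopes.
Step 3: result = 13 * 24 = 312

The answer is 312.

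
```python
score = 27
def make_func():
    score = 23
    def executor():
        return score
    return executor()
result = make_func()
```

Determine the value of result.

Step 1: score = 27 globally, but make_func() defines score = 23 locally.
Step 2: executor() looks up score. Not in local scope, so checks enclosing scope (make_func) and finds score = 23.
Step 3: result = 23

The answer is 23.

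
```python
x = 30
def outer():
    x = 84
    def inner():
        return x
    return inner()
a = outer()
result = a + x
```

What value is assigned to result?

Step 1: outer() has local x = 84. inner() reads from enclosing.
Step 2: outer() returns 84. Global x = 30 unchanged.
Step 3: result = 84 + 30 = 114

The answer is 114.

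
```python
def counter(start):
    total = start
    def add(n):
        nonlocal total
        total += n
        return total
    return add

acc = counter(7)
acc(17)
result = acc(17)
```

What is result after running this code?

Step 1: counter(7) creates closure with total = 7.
Step 2: First acc(17): total = 7 + 17 = 24.
Step 3: Second acc(17): total = 24 + 17 = 41. result = 41

The answer is 41.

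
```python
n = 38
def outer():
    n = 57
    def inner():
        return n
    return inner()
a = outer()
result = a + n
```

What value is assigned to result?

Step 1: outer() has local n = 57. inner() reads from enclosing.
Step 2: outer() returns 57. Global n = 38 unchanged.
Step 3: result = 57 + 38 = 95

The answer is 95.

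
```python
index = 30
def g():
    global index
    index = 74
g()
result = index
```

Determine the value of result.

Step 1: index = 30 globally.
Step 2: g() declares global index and sets it to 74.
Step 3: After g(), global index = 74. result = 74

The answer is 74.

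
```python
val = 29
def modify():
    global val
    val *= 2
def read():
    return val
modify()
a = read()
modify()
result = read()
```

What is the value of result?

Step 1: val = 29.
Step 2: First modify(): val = 29 * 2 = 58.
Step 3: Second modify(): val = 58 * 2 = 116.
Step 4: read() returns 116

The answer is 116.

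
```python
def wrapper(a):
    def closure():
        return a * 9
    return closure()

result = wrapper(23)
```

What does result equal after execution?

Step 1: wrapper(23) binds parameter a = 23.
Step 2: closure() accesses a = 23 from enclosing scope.
Step 3: result = 23 * 9 = 207

The answer is 207.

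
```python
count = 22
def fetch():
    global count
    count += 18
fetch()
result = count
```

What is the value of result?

Step 1: count = 22 globally.
Step 2: fetch() modifies global count: count += 18 = 40.
Step 3: result = 40

The answer is 40.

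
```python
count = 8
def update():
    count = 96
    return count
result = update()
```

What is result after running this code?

Step 1: Global count = 8.
Step 2: update() creates local count = 96, shadowing the global.
Step 3: Returns local count = 96. result = 96

The answer is 96.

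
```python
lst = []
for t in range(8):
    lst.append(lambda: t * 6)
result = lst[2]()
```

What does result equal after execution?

Step 1: All lambdas reference the same variable t (late binding).
Step 2: After the loop, t = 7. Every lambda returns t * 6.
Step 3: lst[2]() = 7 * 6 = 42

The answer is 42.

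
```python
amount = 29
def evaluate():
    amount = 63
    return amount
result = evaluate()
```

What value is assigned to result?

Step 1: Global amount = 29.
Step 2: evaluate() creates local amount = 63, shadowing the global.
Step 3: Returns local amount = 63. result = 63

The answer is 63.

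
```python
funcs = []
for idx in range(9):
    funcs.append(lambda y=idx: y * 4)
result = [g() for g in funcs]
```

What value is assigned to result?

Step 1: Default arg y=idx captures idx at each iteration.
Step 2: funcs[k] has y defaulting to k, returns k * 4.
Step 3: result = [0, 4, 8, 12, 16, 20, 24, 28, 32]

The answer is [0, 4, 8, 12, 16, 20, 24, 28, 32].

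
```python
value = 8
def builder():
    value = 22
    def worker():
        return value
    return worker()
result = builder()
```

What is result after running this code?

Step 1: value = 8 globally, but builder() defines value = 22 locally.
Step 2: worker() looks up value. Not in local scope, so checks enclosing scope (builder) and finds value = 22.
Step 3: result = 22

The answer is 22.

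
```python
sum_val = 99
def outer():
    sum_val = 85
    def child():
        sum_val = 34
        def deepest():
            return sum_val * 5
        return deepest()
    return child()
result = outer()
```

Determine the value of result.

Step 1: deepest() looks up sum_val through LEGB: not local, finds sum_val = 34 in enclosing child().
Step 2: Returns 34 * 5 = 170.
Step 3: result = 170

The answer is 170.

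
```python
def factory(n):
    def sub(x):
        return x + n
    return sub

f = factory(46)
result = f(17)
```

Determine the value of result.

Step 1: factory(46) creates a closure that captures n = 46.
Step 2: f(17) calls the closure with x = 17, returning 17 + 46 = 63.
Step 3: result = 63

The answer is 63.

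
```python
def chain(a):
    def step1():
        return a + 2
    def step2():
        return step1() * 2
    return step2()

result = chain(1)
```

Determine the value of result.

Step 1: chain(1) captures a = 1.
Step 2: step2() calls step1() which returns 1 + 2 = 3.
Step 3: step2() returns 3 * 2 = 6

The answer is 6.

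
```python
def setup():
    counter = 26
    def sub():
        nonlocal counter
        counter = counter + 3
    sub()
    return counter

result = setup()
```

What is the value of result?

Step 1: setup() sets counter = 26.
Step 2: sub() uses nonlocal to modify counter in setup's scope: counter = 26 + 3 = 29.
Step 3: setup() returns the modified counter = 29

The answer is 29.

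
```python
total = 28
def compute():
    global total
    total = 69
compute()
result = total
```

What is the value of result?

Step 1: total = 28 globally.
Step 2: compute() declares global total and sets it to 69.
Step 3: After compute(), global total = 69. result = 69

The answer is 69.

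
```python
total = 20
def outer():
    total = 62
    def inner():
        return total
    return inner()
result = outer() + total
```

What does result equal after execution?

Step 1: Global total = 20. outer() shadows with total = 62.
Step 2: inner() returns enclosing total = 62. outer() = 62.
Step 3: result = 62 + global total (20) = 82

The answer is 82.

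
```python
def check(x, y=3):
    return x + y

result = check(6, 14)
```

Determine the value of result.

Step 1: check(6, 14) overrides default y with 14.
Step 2: Returns 6 + 14 = 20.
Step 3: result = 20

The answer is 20.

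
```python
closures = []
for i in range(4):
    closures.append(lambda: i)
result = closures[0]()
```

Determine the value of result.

Step 1: The loop creates 4 lambdas, all referencing the same variable i.
Step 2: After the loop, i = 3 (final value).
Step 3: closures[0]() looks up i at call time and finds 3. This is the late binding gotcha. result = 3

The answer is 3.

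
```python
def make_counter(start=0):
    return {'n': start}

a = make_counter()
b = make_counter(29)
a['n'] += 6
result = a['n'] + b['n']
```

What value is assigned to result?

Step 1: make_counter() returns a new dict each call (immutable default 0).
Step 2: a = {'n': 0}, b = {'n': 29}.
Step 3: a['n'] += 6 = 6. result = 6 + 29 = 35

The answer is 35.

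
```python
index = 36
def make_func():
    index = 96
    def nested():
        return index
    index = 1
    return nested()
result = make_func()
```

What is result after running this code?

Step 1: make_func() sets index = 96, then later index = 1.
Step 2: nested() is called after index is reassigned to 1. Closures capture variables by reference, not by value.
Step 3: result = 1

The answer is 1.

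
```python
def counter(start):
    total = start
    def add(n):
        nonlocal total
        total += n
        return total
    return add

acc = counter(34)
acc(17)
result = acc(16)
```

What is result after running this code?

Step 1: counter(34) creates closure with total = 34.
Step 2: First acc(17): total = 34 + 17 = 51.
Step 3: Second acc(16): total = 51 + 16 = 67. result = 67

The answer is 67.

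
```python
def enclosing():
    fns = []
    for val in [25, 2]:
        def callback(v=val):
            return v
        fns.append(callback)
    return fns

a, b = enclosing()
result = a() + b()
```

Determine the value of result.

Step 1: Default argument v=val captures val at each iteration.
Step 2: a() returns 25 (captured at first iteration), b() returns 2 (captured at second).
Step 3: result = 25 + 2 = 27

The answer is 27.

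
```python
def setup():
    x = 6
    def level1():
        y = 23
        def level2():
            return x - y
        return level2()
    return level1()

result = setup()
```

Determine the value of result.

Step 1: x = 6 in setup. y = 23 in level1.
Step 2: level2() reads x = 6 and y = 23 from enclosing scopes.
Step 3: result = 6 - 23 = -17

The answer is -17.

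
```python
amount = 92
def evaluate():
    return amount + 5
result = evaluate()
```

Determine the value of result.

Step 1: amount = 92 is defined globally.
Step 2: evaluate() looks up amount from global scope = 92, then computes 92 + 5 = 97.
Step 3: result = 97

The answer is 97.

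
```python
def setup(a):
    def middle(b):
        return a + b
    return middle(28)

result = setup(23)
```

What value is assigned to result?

Step 1: setup(23) passes a = 23.
Step 2: middle(28) has b = 28, reads a = 23 from enclosing.
Step 3: result = 23 + 28 = 51

The answer is 51.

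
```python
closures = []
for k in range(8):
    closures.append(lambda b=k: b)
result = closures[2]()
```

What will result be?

Step 1: Default argument b=k captures k's value at each iteration.
Step 2: closures[2] captured b = 2 when k was 2.
Step 3: result = 2

The answer is 2.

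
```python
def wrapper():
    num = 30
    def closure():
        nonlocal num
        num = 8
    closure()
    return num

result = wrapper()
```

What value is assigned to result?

Step 1: wrapper() sets num = 30.
Step 2: closure() uses nonlocal to reassign num = 8.
Step 3: result = 8

The answer is 8.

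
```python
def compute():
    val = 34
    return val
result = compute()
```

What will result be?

Step 1: compute() defines val = 34 in its local scope.
Step 2: return val finds the local variable val = 34.
Step 3: result = 34

The answer is 34.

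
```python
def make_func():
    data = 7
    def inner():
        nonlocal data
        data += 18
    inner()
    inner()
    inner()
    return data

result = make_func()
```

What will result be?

Step 1: data starts at 7.
Step 2: inner() is called 3 times, each adding 18.
Step 3: data = 7 + 18 * 3 = 61

The answer is 61.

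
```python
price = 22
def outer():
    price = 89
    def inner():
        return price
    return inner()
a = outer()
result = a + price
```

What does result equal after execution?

Step 1: outer() has local price = 89. inner() reads from enclosing.
Step 2: outer() returns 89. Global price = 22 unchanged.
Step 3: result = 89 + 22 = 111

The answer is 111.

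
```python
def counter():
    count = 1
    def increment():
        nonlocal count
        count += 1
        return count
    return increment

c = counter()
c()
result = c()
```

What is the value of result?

Step 1: counter() creates closure with count = 1.
Step 2: Each c() call increments count via nonlocal. After 2 calls: 1 + 2 = 3.
Step 3: result = 3

The answer is 3.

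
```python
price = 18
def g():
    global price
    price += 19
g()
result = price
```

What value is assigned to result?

Step 1: price = 18 globally.
Step 2: g() modifies global price: price += 19 = 37.
Step 3: result = 37

The answer is 37.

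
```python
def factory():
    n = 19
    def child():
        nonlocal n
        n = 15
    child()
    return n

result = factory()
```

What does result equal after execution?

Step 1: factory() sets n = 19.
Step 2: child() uses nonlocal to reassign n = 15.
Step 3: result = 15

The answer is 15.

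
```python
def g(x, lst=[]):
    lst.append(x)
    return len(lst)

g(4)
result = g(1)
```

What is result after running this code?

Step 1: Mutable default list persists between calls.
Step 2: First call: lst = [4], len = 1. Second call: lst = [4, 1], len = 2.
Step 3: result = 2

The answer is 2.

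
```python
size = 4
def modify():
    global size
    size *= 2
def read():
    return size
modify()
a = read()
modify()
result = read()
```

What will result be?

Step 1: size = 4.
Step 2: First modify(): size = 4 * 2 = 8.
Step 3: Second modify(): size = 8 * 2 = 16.
Step 4: read() returns 16

The answer is 16.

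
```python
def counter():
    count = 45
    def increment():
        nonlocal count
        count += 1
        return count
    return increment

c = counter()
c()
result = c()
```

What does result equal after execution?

Step 1: counter() creates closure with count = 45.
Step 2: Each c() call increments count via nonlocal. After 2 calls: 45 + 2 = 47.
Step 3: result = 47

The answer is 47.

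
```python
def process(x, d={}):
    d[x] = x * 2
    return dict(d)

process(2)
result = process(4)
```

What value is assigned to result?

Step 1: Mutable default dict is shared across calls.
Step 2: First call adds 2: 4. Second call adds 4: 8.
Step 3: result = {2: 4, 4: 8}

The answer is {2: 4, 4: 8}.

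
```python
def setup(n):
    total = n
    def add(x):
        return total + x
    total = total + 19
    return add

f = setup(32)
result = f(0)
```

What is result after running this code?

Step 1: setup(32) sets total = 32, then total = 32 + 19 = 51.
Step 2: Closures capture by reference, so add sees total = 51.
Step 3: f(0) returns 51 + 0 = 51

The answer is 51.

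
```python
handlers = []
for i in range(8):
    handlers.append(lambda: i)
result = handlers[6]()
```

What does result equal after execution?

Step 1: The loop creates 8 lambdas, all referencing the same variable i.
Step 2: After the loop, i = 7 (final value).
Step 3: handlers[6]() looks up i at call time and finds 7. This is the late binding gotcha. result = 7

The answer is 7.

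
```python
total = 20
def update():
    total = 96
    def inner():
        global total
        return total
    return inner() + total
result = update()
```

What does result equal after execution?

Step 1: Global total = 20. update() shadows with local total = 96.
Step 2: inner() uses global keyword, so inner() returns global total = 20.
Step 3: update() returns 20 + 96 = 116

The answer is 116.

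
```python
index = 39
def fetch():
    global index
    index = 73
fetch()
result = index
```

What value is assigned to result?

Step 1: index = 39 globally.
Step 2: fetch() declares global index and sets it to 73.
Step 3: After fetch(), global index = 73. result = 73

The answer is 73.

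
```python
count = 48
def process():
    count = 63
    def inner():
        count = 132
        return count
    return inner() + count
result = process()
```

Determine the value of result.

Step 1: process() has local count = 63. inner() has local count = 132.
Step 2: inner() returns its local count = 132.
Step 3: process() returns 132 + its own count (63) = 195

The answer is 195.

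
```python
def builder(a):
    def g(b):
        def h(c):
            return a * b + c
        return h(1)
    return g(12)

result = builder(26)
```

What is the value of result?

Step 1: a = 26, b = 12, c = 1.
Step 2: h() computes a * b + c = 26 * 12 + 1 = 313.
Step 3: result = 313

The answer is 313.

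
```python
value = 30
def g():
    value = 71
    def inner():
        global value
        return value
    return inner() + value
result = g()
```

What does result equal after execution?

Step 1: Global value = 30. g() shadows with local value = 71.
Step 2: inner() uses global keyword, so inner() returns global value = 30.
Step 3: g() returns 30 + 71 = 101

The answer is 101.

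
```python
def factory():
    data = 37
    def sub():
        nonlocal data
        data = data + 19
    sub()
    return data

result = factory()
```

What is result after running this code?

Step 1: factory() sets data = 37.
Step 2: sub() uses nonlocal to modify data in factory's scope: data = 37 + 19 = 56.
Step 3: factory() returns the modified data = 56

The answer is 56.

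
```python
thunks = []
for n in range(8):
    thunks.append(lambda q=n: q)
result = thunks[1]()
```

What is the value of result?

Step 1: Default argument q=n captures n's value at each iteration.
Step 2: thunks[1] captured q = 1 when n was 1.
Step 3: result = 1

The answer is 1.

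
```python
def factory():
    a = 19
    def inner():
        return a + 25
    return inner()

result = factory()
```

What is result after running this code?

Step 1: factory() defines a = 19.
Step 2: inner() reads a = 19 from enclosing scope, returns 19 + 25 = 44.
Step 3: result = 44

The answer is 44.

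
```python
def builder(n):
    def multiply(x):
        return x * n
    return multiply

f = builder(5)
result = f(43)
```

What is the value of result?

Step 1: builder(5) returns multiply closure with n = 5.
Step 2: f(43) computes 43 * 5 = 215.
Step 3: result = 215

The answer is 215.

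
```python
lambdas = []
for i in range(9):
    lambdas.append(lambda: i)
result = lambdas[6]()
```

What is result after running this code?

Step 1: The loop creates 9 lambdas, all referencing the same variable i.
Step 2: After the loop, i = 8 (final value).
Step 3: lambdas[6]() looks up i at call time and finds 8. This is the late binding gotcha. result = 8

The answer is 8.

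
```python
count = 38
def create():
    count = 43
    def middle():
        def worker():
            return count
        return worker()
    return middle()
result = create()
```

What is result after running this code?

Step 1: create() defines count = 43. middle() and worker() have no local count.
Step 2: worker() checks local (none), enclosing middle() (none), enclosing create() and finds count = 43.
Step 3: result = 43

The answer is 43.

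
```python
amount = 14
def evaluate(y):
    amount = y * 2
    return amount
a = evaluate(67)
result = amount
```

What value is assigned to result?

Step 1: Global amount = 14.
Step 2: evaluate(67) creates local amount = 67 * 2 = 134.
Step 3: Global amount unchanged because no global keyword. result = 14

The answer is 14.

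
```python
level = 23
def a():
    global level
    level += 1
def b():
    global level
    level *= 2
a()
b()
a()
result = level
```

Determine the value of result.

Step 1: level = 23.
Step 2: a(): level = 23 + 1 = 24.
Step 3: b(): level = 24 * 2 = 48.
Step 4: a(): level = 48 + 1 = 49

The answer is 49.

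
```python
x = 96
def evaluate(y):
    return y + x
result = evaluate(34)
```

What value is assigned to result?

Step 1: x = 96 is defined globally.
Step 2: evaluate(34) uses parameter y = 34 and looks up x from global scope = 96.
Step 3: result = 34 + 96 = 130

The answer is 130.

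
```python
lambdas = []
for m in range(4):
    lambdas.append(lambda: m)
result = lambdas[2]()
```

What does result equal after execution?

Step 1: The loop creates 4 lambdas, all referencing the same variable m.
Step 2: After the loop, m = 3 (final value).
Step 3: lambdas[2]() looks up m at call time and finds 3. This is the late binding gotcha. result = 3

The answer is 3.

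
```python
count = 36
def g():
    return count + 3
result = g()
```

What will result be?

Step 1: count = 36 is defined globally.
Step 2: g() looks up count from global scope = 36, then computes 36 + 3 = 39.
Step 3: result = 39

The answer is 39.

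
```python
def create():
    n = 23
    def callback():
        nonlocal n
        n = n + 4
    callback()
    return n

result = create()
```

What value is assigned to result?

Step 1: create() sets n = 23.
Step 2: callback() uses nonlocal to modify n in create's scope: n = 23 + 4 = 27.
Step 3: create() returns the modified n = 27

The answer is 27.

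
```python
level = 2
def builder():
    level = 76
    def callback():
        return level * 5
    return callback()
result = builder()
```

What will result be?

Step 1: builder() shadows global level with level = 76.
Step 2: callback() finds level = 76 in enclosing scope, computes 76 * 5 = 380.
Step 3: result = 380

The answer is 380.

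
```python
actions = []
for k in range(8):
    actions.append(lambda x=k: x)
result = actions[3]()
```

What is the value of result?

Step 1: Default argument x=k captures k's value at each iteration.
Step 2: actions[3] captured x = 3 when k was 3.
Step 3: result = 3

The answer is 3.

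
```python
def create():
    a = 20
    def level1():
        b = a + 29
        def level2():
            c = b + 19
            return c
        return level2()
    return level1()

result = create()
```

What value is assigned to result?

Step 1: a = 20. b = a + 29 = 49.
Step 2: c = b + 19 = 49 + 19 = 68.
Step 3: result = 68

The answer is 68.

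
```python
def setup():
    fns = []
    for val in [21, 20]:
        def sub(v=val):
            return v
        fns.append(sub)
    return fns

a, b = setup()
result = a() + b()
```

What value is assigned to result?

Step 1: Default argument v=val captures val at each iteration.
Step 2: a() returns 21 (captured at first iteration), b() returns 20 (captured at second).
Step 3: result = 21 + 20 = 41

The answer is 41.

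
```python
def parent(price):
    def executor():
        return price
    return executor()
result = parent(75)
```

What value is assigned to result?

Step 1: parent(75) binds parameter price = 75.
Step 2: executor() looks up price in enclosing scope and finds the parameter price = 75.
Step 3: result = 75

The answer is 75.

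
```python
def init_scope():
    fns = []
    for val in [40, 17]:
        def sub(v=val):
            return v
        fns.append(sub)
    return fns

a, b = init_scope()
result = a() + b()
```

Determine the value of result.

Step 1: Default argument v=val captures val at each iteration.
Step 2: a() returns 40 (captured at first iteration), b() returns 17 (captured at second).
Step 3: result = 40 + 17 = 57

The answer is 57.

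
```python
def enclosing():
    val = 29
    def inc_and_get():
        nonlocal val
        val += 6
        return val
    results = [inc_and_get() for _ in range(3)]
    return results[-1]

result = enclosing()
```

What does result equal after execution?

Step 1: val = 29.
Step 2: Three calls to inc_and_get(), each adding 6.
Step 3: Last value = 29 + 6 * 3 = 47

The answer is 47.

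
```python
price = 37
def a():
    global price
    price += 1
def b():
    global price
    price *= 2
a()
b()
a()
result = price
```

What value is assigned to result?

Step 1: price = 37.
Step 2: a(): price = 37 + 1 = 38.
Step 3: b(): price = 38 * 2 = 76.
Step 4: a(): price = 76 + 1 = 77

The answer is 77.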